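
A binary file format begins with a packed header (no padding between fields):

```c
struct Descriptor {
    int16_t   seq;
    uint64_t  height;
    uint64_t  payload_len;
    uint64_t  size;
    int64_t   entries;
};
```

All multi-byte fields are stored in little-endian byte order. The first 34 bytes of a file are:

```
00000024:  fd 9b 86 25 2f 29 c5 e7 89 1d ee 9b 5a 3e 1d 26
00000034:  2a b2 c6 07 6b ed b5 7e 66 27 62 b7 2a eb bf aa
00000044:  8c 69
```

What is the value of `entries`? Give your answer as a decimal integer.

`entries` follows `seq` (2 B), `height` (8 B), `payload_len` (8 B), `size` (8 B), so it starts at offset 2 + 8 + 8 + 8 = 26 and occupies 8 bytes.
Bytes at offsets 26..33: 62 B7 2A EB BF AA 8C 69.
In little-endian order the low byte comes first in memory.
Reassemble most-significant byte first: 69 8C AA BF EB 2A B7 62 → 0x698CAABFEB2AB762.
0x698CAABFEB2AB762 = 7605641611982845794.

7605641611982845794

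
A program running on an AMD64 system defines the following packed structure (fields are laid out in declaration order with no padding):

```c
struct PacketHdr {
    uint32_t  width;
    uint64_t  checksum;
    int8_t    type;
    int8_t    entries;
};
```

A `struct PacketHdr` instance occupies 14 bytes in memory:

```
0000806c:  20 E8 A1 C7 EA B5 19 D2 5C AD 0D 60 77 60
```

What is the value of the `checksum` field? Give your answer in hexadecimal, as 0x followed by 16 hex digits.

0x600DAD5CD219B5EA

`checksum` follows `width` (4 bytes), so it starts at byte offset 4 and occupies 8 bytes.
Bytes at offsets 4..11: EA B5 19 D2 5C AD 0D 60.
Little-endian stores the least-significant byte at the lowest address.
Reassemble most-significant byte first: 60 0D AD 5C D2 19 B5 EA → 0x600DAD5CD219B5EA.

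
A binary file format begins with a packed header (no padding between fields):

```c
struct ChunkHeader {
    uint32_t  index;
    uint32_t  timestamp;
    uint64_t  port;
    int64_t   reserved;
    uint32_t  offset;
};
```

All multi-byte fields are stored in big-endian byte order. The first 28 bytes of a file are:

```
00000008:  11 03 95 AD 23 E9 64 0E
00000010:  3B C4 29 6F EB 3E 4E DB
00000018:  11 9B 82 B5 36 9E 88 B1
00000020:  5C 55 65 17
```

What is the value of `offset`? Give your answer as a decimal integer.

1549100311

`offset` follows `index` (4 B), `timestamp` (4 B), `port` (8 B), `reserved` (8 B), so it starts at offset 4 + 4 + 8 + 8 = 24 and occupies 4 bytes.
Bytes at offsets 24..27: 5C 55 65 17.
Big-endian stores the most-significant byte at the lowest address.
The bytes are already most-significant first: 0x5C556517.
0x5C556517 = 1549100311.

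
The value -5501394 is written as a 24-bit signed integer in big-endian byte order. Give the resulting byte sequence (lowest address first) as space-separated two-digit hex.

Two's complement of -5501394 in 24 bits: 5501394 = 0x53F1D2; invert → 0xAC0E2D; add 1 → 0xAC0E2E.
Split into bytes (most-significant first): AC 0E 2E.
Big-endian stores the most-significant byte at the lowest address.
So the memory order matches the most-significant-first order: AC 0E 2E.

AC 0E 2E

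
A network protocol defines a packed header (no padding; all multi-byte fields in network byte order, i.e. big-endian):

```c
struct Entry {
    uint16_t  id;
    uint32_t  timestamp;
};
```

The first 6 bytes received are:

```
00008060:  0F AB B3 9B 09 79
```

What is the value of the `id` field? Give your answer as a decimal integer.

`id` is the first field, at byte offset 0, occupying 2 bytes.
Bytes at offsets 0..1: 0F AB.
Big-endian: lowest address holds the most-significant byte.
The bytes are already most-significant first: 0x0FAB.
0x0FAB = 4011.

4011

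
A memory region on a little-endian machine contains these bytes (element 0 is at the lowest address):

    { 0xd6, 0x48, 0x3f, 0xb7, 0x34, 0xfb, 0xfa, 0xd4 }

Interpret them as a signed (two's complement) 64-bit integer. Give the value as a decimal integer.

-3099889189659916074

In little-endian order the low byte comes first in memory.
Reassemble most-significant byte first: D4 FA FB 34 B7 3F 48 D6 → 0xD4FAFB34B73F48D6.
Top bit is set, so as a signed 64-bit value this is 0xD4FAFB34B73F48D6 − 2^64 = -3099889189659916074.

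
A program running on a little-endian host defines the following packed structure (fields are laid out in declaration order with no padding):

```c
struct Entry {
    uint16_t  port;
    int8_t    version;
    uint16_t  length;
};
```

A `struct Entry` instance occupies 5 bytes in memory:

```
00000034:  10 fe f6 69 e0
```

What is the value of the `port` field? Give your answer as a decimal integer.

65040

`port` is the first field, at byte offset 0, occupying 2 bytes.
Bytes at offsets 0..1: 10 FE.
Little-endian: lowest address holds the least-significant byte.
Reassemble most-significant byte first: FE 10 → 0xFE10.
0xFE10 = 65040.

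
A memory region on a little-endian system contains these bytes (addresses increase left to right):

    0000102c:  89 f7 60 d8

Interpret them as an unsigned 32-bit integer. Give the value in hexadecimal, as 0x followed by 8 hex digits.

0xD860F789

Little-endian: lowest address holds the least-significant byte.
Reassemble most-significant byte first: D8 60 F7 89 → 0xD860F789.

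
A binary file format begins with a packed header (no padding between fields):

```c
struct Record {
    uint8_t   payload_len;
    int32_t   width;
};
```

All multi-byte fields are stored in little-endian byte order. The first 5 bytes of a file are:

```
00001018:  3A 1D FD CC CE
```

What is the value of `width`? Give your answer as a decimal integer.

-825426659

`width` follows `payload_len` (1 byte), so it starts at byte offset 1 and occupies 4 bytes.
Bytes at offsets 1..4: 1D FD CC CE.
Little-endian stores the least-significant byte at the lowest address.
Reassemble most-significant byte first: CE CC FD 1D → 0xCECCFD1D.
Top bit is set, so as a signed 32-bit value this is 0xCECCFD1D − 2^32 = -825426659.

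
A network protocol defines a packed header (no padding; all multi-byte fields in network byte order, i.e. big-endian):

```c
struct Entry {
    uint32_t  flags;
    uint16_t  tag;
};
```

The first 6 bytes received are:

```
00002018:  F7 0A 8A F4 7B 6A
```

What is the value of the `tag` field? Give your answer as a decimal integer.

31594

`tag` follows `flags` (4 bytes), so it starts at byte offset 4 and occupies 2 bytes.
Bytes at offsets 4..5: 7B 6A.
Big-endian: lowest address holds the most-significant byte.
The bytes are already most-significant first: 0x7B6A.
0x7B6A = 31594.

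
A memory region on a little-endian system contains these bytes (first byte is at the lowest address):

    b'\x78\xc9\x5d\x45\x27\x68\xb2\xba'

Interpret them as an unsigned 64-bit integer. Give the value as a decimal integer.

In little-endian order the low byte comes first in memory.
Reassemble most-significant byte first: BA B2 68 27 45 5D C9 78 → 0xBAB26827455DC978.
0xBAB26827455DC978 = 13452929554785880440.

13452929554785880440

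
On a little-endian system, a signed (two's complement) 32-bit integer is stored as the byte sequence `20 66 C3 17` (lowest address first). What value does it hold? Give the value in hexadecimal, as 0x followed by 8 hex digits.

0x17C36620

Little-endian: lowest address holds the least-significant byte.
Reassemble most-significant byte first: 17 C3 66 20 → 0x17C36620.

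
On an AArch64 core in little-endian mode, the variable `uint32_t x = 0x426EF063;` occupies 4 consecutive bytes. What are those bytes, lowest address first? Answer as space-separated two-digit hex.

63 F0 6E 42

Split into bytes (most-significant first): 42 6E F0 63.
Little-endian: lowest address holds the least-significant byte.
So at ascending addresses the bytes are 63 F0 6E 42.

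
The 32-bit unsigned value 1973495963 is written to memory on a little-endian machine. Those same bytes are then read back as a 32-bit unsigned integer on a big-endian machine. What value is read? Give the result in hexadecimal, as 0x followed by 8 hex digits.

0x9B28A175

1973495963 in 32-bit hexadecimal is 0x75A1289B.
Stored little-endian, the bytes at ascending addresses are 9B 28 A1 75.
Read back as big-endian, the last byte is least significant, giving 0x9B28A175.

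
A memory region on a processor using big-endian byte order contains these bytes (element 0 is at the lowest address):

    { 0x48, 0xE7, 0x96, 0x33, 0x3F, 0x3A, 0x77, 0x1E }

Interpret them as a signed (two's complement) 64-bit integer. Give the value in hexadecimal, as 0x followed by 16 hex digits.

Big-endian stores the most-significant byte at the lowest address.
The bytes are already most-significant first: 0x48E796333F3A771E.

0x48E796333F3A771E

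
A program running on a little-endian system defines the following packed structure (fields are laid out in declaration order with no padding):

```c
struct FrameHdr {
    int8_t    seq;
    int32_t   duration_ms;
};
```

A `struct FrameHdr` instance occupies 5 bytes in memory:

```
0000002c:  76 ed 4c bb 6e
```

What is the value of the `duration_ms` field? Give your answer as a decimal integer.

`duration_ms` follows `seq` (1 byte), so it starts at byte offset 1 and occupies 4 bytes.
Bytes at offsets 1..4: ED 4C BB 6E.
In little-endian order the low byte comes first in memory.
Reassemble most-significant byte first: 6E BB 4C ED → 0x6EBB4CED.
0x6EBB4CED = 1857768685.

1857768685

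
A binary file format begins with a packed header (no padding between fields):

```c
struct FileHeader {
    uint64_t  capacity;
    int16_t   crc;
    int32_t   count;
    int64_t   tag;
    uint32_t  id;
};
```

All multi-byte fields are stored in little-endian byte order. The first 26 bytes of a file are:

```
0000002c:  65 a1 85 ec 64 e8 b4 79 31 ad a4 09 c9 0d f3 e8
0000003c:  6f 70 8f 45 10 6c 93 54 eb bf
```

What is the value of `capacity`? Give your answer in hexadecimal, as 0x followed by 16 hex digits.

`capacity` is the first field, at byte offset 0, occupying 8 bytes.
Bytes at offsets 0..7: 65 A1 85 EC 64 E8 B4 79.
Little-endian stores the least-significant byte at the lowest address.
Reassemble most-significant byte first: 79 B4 E8 64 EC 85 A1 65 → 0x79B4E864EC85A165.

0x79B4E864EC85A165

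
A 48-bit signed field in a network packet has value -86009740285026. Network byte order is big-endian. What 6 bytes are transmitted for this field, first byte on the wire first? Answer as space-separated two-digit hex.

B1 C6 4B FB AB 9E

Two's complement of -86009740285026 in 48 bits: 86009740285026 = 0x4E39B4045462; invert → 0xB1C64BFBAB9D; add 1 → 0xB1C64BFBAB9E.
Split into bytes (most-significant first): B1 C6 4B FB AB 9E.
Big-endian stores the most-significant byte at the lowest address.
So the memory order matches the most-significant-first order: B1 C6 4B FB AB 9E.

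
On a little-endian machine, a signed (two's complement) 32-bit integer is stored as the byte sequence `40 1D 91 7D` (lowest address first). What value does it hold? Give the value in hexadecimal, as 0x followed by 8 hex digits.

In little-endian order the low byte comes first in memory.
Reassemble most-significant byte first: 7D 91 1D 40 → 0x7D911D40.

0x7D911D40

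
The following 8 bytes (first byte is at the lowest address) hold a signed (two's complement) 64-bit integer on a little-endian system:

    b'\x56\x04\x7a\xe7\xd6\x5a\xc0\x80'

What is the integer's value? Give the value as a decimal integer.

-9169228962273295274

In little-endian order the low byte comes first in memory.
Reassemble most-significant byte first: 80 C0 5A D6 E7 7A 04 56 → 0x80C05AD6E77A0456.
Top bit is set, so as a signed 64-bit value this is 0x80C05AD6E77A0456 − 2^64 = -9169228962273295274.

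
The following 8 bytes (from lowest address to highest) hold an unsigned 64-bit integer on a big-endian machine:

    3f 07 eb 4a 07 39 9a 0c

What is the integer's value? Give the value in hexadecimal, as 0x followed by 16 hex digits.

Big-endian: lowest address holds the most-significant byte.
The bytes are already most-significant first: 0x3F07EB4A07399A0C.

0x3F07EB4A07399A0C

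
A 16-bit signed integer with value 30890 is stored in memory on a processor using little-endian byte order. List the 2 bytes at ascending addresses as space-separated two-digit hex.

30890 in hexadecimal, padded to 16 bits, is 0x78AA.
Split into bytes (most-significant first): 78 AA.
In little-endian order the low byte comes first in memory.
So at ascending addresses the bytes are AA 78.

AA 78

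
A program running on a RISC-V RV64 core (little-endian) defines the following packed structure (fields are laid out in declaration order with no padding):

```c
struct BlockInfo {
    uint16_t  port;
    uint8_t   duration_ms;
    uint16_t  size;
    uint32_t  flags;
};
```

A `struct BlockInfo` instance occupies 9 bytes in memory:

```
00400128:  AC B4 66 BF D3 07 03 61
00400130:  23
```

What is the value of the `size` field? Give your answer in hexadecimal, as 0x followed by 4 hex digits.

0xD3BF

`size` follows `port` (2 B), `duration_ms` (1 B), so it starts at offset 2 + 1 = 3 and occupies 2 bytes.
Bytes at offsets 3..4: BF D3.
In little-endian order the low byte comes first in memory.
Reassemble most-significant byte first: D3 BF → 0xD3BF.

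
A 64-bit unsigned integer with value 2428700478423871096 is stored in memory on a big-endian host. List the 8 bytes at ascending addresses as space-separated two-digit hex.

21 B4 7A 37 A2 46 AE 78

2428700478423871096 in hexadecimal, padded to 64 bits, is 0x21B47A37A246AE78.
Split into bytes (most-significant first): 21 B4 7A 37 A2 46 AE 78.
Big-endian: lowest address holds the most-significant byte.
So the memory order matches the most-significant-first order: 21 B4 7A 37 A2 46 AE 78.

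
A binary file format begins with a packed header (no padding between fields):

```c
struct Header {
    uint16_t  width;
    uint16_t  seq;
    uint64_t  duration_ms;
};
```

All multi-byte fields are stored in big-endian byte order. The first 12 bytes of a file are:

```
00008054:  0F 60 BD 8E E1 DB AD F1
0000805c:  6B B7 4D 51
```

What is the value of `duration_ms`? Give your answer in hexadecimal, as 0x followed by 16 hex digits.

`duration_ms` follows `width` (2 B), `seq` (2 B), so it starts at offset 2 + 2 = 4 and occupies 8 bytes.
Bytes at offsets 4..11: E1 DB AD F1 6B B7 4D 51.
Big-endian: lowest address holds the most-significant byte.
The bytes are already most-significant first: 0xE1DBADF16BB74D51.

0xE1DBADF16BB74D51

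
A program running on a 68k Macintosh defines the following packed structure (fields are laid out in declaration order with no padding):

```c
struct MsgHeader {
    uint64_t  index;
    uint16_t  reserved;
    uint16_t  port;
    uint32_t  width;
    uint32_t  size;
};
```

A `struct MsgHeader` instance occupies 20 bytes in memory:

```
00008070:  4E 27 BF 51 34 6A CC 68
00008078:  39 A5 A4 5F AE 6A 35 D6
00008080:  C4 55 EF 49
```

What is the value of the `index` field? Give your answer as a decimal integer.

`index` is the first field, at byte offset 0, occupying 8 bytes.
Bytes at offsets 0..7: 4E 27 BF 51 34 6A CC 68.
Big-endian stores the most-significant byte at the lowest address.
The bytes are already most-significant first: 0x4E27BF51346ACC68.
0x4E27BF51346ACC68 = 5631680214542765160.

5631680214542765160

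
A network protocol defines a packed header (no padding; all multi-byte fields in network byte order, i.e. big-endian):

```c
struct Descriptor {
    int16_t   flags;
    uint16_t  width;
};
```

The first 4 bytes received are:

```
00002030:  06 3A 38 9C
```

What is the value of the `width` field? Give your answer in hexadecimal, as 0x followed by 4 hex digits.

0x389C

`width` follows `flags` (2 bytes), so it starts at byte offset 2 and occupies 2 bytes.
Bytes at offsets 2..3: 38 9C.
Big-endian: lowest address holds the most-significant byte.
The bytes are already most-significant first: 0x389C.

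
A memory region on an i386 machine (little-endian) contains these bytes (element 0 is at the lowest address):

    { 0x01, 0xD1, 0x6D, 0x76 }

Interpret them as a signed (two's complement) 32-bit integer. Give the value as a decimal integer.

1986908417

Little-endian stores the least-significant byte at the lowest address.
Reassemble most-significant byte first: 76 6D D1 01 → 0x766DD101.
0x766DD101 = 1986908417.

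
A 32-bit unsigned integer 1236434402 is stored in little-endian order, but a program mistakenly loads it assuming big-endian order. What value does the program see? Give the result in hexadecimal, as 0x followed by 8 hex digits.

0xE27DB249

1236434402 in 32-bit hexadecimal is 0x49B27DE2.
Stored little-endian, the bytes at ascending addresses are E2 7D B2 49.
Read back as big-endian, the last byte is least significant, giving 0xE27DB249.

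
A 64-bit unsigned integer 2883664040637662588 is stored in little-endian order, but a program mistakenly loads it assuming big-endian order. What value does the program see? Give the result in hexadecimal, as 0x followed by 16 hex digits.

2883664040637662588 in 64-bit hexadecimal is 0x2804D52AA9C6857C.
Stored little-endian, the bytes at ascending addresses are 7C 85 C6 A9 2A D5 04 28.
Read back as big-endian, the last byte is least significant, giving 0x7C85C6A92AD50428.

0x7C85C6A92AD50428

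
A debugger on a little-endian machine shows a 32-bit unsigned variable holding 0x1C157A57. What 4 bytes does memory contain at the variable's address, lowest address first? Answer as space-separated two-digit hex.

57 7A 15 1C

Split into bytes (most-significant first): 1C 15 7A 57.
Little-endian stores the least-significant byte at the lowest address.
So at ascending addresses the bytes are 57 7A 15 1C.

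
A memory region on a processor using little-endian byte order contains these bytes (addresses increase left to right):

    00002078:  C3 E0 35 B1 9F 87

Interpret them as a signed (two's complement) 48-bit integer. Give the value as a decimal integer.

-132355034062653

Little-endian: lowest address holds the least-significant byte.
Reassemble most-significant byte first: 87 9F B1 35 E0 C3 → 0x879FB135E0C3.
Top bit is set, so as a signed 48-bit value this is 0x879FB135E0C3 − 2^48 = -132355034062653.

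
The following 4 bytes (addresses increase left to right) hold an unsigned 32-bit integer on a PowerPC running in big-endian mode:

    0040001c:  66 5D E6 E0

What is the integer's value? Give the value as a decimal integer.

Big-endian: lowest address holds the most-significant byte.
The bytes are already most-significant first: 0x665DE6E0.
0x665DE6E0 = 1717429984.

1717429984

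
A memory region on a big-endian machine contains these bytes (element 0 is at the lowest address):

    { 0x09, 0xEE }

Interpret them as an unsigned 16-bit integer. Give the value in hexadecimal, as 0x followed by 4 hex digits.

0x09EE

Big-endian stores the most-significant byte at the lowest address.
The bytes are already most-significant first: 0x09EE.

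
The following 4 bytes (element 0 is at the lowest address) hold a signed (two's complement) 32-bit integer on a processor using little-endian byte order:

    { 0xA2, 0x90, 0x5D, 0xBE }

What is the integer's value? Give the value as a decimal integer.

Little-endian: lowest address holds the least-significant byte.
Reassemble most-significant byte first: BE 5D 90 A2 → 0xBE5D90A2.
Top bit is set, so as a signed 32-bit value this is 0xBE5D90A2 − 2^32 = -1101164382.

-1101164382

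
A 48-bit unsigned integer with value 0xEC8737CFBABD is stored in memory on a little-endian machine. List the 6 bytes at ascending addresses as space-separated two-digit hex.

Split into bytes (most-significant first): EC 87 37 CF BA BD.
Little-endian: lowest address holds the least-significant byte.
So at ascending addresses the bytes are BD BA CF 37 87 EC.

BD BA CF 37 87 EC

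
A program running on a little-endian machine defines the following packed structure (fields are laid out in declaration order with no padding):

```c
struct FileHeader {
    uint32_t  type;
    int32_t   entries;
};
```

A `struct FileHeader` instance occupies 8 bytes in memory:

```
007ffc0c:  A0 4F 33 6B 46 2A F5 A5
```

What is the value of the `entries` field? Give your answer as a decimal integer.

-1510659514

`entries` follows `type` (4 bytes), so it starts at byte offset 4 and occupies 4 bytes.
Bytes at offsets 4..7: 46 2A F5 A5.
Little-endian stores the least-significant byte at the lowest address.
Reassemble most-significant byte first: A5 F5 2A 46 → 0xA5F52A46.
Top bit is set, so as a signed 32-bit value this is 0xA5F52A46 − 2^32 = -1510659514.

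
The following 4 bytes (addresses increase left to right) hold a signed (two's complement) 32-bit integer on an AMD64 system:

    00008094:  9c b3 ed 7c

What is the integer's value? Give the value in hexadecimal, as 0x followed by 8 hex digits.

0x7CEDB39C

In little-endian order the low byte comes first in memory.
Reassemble most-significant byte first: 7C ED B3 9C → 0x7CEDB39C.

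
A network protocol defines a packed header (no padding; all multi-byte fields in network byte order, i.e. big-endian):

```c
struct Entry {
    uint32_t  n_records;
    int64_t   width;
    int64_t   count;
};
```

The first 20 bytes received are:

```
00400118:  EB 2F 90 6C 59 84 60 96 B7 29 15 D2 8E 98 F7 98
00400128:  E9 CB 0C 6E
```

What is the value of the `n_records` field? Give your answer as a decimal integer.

3945762924

`n_records` is the first field, at byte offset 0, occupying 4 bytes.
Bytes at offsets 0..3: EB 2F 90 6C.
Big-endian stores the most-significant byte at the lowest address.
The bytes are already most-significant first: 0xEB2F906C.
0xEB2F906C = 3945762924.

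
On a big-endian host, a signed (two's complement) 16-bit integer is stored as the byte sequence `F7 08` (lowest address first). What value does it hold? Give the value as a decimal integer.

-2296

Big-endian stores the most-significant byte at the lowest address.
The bytes are already most-significant first: 0xF708.
Top bit is set, so as a signed 16-bit value this is 0xF708 − 2^16 = -2296.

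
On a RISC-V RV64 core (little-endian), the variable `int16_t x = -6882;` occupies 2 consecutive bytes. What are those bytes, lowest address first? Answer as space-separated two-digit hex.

Two's complement of -6882 in 16 bits: 6882 = 0x1AE2; invert → 0xE51D; add 1 → 0xE51E.
Split into bytes (most-significant first): E5 1E.
In little-endian order the low byte comes first in memory.
So at ascending addresses the bytes are 1E E5.

1E E5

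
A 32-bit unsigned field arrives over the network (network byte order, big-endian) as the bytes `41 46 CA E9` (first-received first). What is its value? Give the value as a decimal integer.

Big-endian stores the most-significant byte at the lowest address.
The bytes are already most-significant first: 0x4146CAE9.
0x4146CAE9 = 1095158505.

1095158505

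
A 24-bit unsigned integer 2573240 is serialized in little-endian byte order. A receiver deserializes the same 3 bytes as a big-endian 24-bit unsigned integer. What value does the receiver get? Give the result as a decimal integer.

12075815

2573240 in 24-bit hexadecimal is 0x2743B8.
Stored little-endian, the bytes at ascending addresses are B8 43 27.
Read back as big-endian, the last byte is least significant, giving 0xB84327.
0xB84327 = 12075815.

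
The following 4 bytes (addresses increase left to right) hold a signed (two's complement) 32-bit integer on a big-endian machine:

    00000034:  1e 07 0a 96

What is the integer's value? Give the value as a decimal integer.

503777942

Big-endian stores the most-significant byte at the lowest address.
The bytes are already most-significant first: 0x1E070A96.
0x1E070A96 = 503777942.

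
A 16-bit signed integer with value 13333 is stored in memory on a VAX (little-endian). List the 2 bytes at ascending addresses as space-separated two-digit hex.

15 34

13333 in hexadecimal, padded to 16 bits, is 0x3415.
Split into bytes (most-significant first): 34 15.
In little-endian order the low byte comes first in memory.
So at ascending addresses the bytes are 15 34.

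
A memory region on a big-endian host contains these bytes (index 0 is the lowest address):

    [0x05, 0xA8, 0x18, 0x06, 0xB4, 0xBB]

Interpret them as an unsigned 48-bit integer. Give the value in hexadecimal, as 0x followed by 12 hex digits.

Big-endian stores the most-significant byte at the lowest address.
The bytes are already most-significant first: 0x05A81806B4BB.

0x05A81806B4BB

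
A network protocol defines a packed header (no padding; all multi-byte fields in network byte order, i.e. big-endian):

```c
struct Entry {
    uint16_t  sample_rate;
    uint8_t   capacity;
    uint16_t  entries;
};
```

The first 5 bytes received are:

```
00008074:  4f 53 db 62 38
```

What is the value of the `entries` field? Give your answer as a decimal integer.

`entries` follows `sample_rate` (2 B), `capacity` (1 B), so it starts at offset 2 + 1 = 3 and occupies 2 bytes.
Bytes at offsets 3..4: 62 38.
Big-endian stores the most-significant byte at the lowest address.
The bytes are already most-significant first: 0x6238.
0x6238 = 25144.

25144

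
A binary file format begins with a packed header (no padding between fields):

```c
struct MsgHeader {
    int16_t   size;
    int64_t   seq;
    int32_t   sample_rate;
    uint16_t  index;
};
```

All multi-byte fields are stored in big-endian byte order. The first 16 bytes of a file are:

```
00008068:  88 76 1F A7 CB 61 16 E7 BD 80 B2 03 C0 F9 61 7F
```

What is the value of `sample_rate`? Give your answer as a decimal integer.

-1308376839

`sample_rate` follows `size` (2 B), `seq` (8 B), so it starts at offset 2 + 8 = 10 and occupies 4 bytes.
Bytes at offsets 10..13: B2 03 C0 F9.
Big-endian stores the most-significant byte at the lowest address.
The bytes are already most-significant first: 0xB203C0F9.
Top bit is set, so as a signed 32-bit value this is 0xB203C0F9 − 2^32 = -1308376839.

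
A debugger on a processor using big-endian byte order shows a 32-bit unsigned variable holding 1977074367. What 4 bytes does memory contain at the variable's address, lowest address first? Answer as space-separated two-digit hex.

75 D7 C2 BF

1977074367 in hexadecimal, padded to 32 bits, is 0x75D7C2BF.
Split into bytes (most-significant first): 75 D7 C2 BF.
Big-endian: lowest address holds the most-significant byte.
So the memory order matches the most-significant-first order: 75 D7 C2 BF.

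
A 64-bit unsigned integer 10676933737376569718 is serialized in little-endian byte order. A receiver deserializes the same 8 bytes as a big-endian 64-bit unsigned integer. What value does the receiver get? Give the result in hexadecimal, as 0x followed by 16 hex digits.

0x76D9B652AA162C94

10676933737376569718 in 64-bit hexadecimal is 0x942C16AA52B6D976.
Stored little-endian, the bytes at ascending addresses are 76 D9 B6 52 AA 16 2C 94.
Read back as big-endian, the last byte is least significant, giving 0x76D9B652AA162C94.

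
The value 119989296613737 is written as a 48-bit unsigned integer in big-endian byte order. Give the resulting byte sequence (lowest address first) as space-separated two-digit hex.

119989296613737 in hexadecimal, padded to 48 bits, is 0x6D212F66C969.
Split into bytes (most-significant first): 6D 21 2F 66 C9 69.
In big-endian order the high byte comes first in memory.
So the memory order matches the most-significant-first order: 6D 21 2F 66 C9 69.

6D 21 2F 66 C9 69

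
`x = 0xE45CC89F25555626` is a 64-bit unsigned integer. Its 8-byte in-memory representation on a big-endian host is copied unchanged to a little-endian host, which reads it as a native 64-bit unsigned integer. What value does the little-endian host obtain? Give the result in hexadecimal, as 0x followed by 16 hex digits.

Stored big-endian, the bytes at ascending addresses are E4 5C C8 9F 25 55 56 26.
Read back as little-endian, the first byte is least significant, giving 0x265655259FC85CE4.

0x265655259FC85CE4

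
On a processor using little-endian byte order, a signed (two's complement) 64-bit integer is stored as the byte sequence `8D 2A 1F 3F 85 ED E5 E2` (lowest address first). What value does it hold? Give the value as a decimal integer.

-2097008894925657459

In little-endian order the low byte comes first in memory.
Reassemble most-significant byte first: E2 E5 ED 85 3F 1F 2A 8D → 0xE2E5ED853F1F2A8D.
Top bit is set, so as a signed 64-bit value this is 0xE2E5ED853F1F2A8D − 2^64 = -2097008894925657459.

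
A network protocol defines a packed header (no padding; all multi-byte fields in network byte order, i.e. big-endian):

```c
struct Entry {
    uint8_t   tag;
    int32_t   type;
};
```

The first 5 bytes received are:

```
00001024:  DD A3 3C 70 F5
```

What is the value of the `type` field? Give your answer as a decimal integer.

-1556320011

`type` follows `tag` (1 byte), so it starts at byte offset 1 and occupies 4 bytes.
Bytes at offsets 1..4: A3 3C 70 F5.
Big-endian stores the most-significant byte at the lowest address.
The bytes are already most-significant first: 0xA33C70F5.
Top bit is set, so as a signed 32-bit value this is 0xA33C70F5 − 2^32 = -1556320011.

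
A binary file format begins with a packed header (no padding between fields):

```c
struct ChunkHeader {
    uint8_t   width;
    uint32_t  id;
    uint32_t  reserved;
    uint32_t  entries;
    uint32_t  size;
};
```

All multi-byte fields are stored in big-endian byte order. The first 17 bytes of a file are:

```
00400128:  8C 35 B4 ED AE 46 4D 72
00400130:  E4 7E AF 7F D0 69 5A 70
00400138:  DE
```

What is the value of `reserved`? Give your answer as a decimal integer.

1179480804

`reserved` follows `width` (1 B), `id` (4 B), so it starts at offset 1 + 4 = 5 and occupies 4 bytes.
Bytes at offsets 5..8: 46 4D 72 E4.
In big-endian order the high byte comes first in memory.
The bytes are already most-significant first: 0x464D72E4.
0x464D72E4 = 1179480804.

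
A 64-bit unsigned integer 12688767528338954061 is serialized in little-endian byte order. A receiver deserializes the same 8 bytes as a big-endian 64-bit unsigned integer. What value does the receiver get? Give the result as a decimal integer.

12688767528338954061 in 64-bit hexadecimal is 0xB0178ED6CC27974D.
Stored little-endian, the bytes at ascending addresses are 4D 97 27 CC D6 8E 17 B0.
Read back as big-endian, the last byte is least significant, giving 0x4D9727CCD68E17B0.
0x4D9727CCD68E17B0 = 5590981223130208176.

5590981223130208176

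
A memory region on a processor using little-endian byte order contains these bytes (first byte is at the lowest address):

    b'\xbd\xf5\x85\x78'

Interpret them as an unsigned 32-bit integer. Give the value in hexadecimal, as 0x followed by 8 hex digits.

In little-endian order the low byte comes first in memory.
Reassemble most-significant byte first: 78 85 F5 BD → 0x7885F5BD.

0x7885F5BD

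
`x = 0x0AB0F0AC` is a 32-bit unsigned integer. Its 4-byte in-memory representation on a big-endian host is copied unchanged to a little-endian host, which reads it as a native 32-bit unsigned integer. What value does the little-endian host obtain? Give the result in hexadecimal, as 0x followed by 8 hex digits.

0xACF0B00A

Stored big-endian, the bytes at ascending addresses are 0A B0 F0 AC.
Read back as little-endian, the first byte is least significant, giving 0xACF0B00A.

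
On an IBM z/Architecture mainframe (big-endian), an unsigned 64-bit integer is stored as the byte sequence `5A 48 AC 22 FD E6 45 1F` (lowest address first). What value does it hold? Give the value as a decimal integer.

Big-endian: lowest address holds the most-significant byte.
The bytes are already most-significant first: 0x5A48AC22FDE6451F.
0x5A48AC22FDE6451F = 6505638928025273631.

6505638928025273631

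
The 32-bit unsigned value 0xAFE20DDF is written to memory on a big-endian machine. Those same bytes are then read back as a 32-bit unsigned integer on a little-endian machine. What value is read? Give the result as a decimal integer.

Stored big-endian, the bytes at ascending addresses are AF E2 0D DF.
Read back as little-endian, the first byte is least significant, giving 0xDF0DE2AF.
0xDF0DE2AF = 3742229167.

3742229167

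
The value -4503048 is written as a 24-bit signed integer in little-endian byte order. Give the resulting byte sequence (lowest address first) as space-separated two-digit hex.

Two's complement of -4503048 in 24 bits: 4503048 = 0x44B608; invert → 0xBB49F7; add 1 → 0xBB49F8.
Split into bytes (most-significant first): BB 49 F8.
In little-endian order the low byte comes first in memory.
So at ascending addresses the bytes are F8 49 BB.

F8 49 BB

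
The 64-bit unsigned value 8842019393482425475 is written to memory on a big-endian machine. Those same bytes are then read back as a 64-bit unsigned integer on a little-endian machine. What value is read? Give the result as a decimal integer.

9476878280119924090

8842019393482425475 in 64-bit hexadecimal is 0x7AB529CA95A28483.
Stored big-endian, the bytes at ascending addresses are 7A B5 29 CA 95 A2 84 83.
Read back as little-endian, the first byte is least significant, giving 0x8384A295CA29B57A.
0x8384A295CA29B57A = 9476878280119924090.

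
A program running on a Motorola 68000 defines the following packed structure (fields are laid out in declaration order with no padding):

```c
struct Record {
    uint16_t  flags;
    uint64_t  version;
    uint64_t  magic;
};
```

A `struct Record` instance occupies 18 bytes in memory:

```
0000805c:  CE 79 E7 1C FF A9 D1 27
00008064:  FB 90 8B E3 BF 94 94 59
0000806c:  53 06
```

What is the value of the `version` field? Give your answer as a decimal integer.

`version` follows `flags` (2 bytes), so it starts at byte offset 2 and occupies 8 bytes.
Bytes at offsets 2..9: E7 1C FF A9 D1 27 FB 90.
In big-endian order the high byte comes first in memory.
The bytes are already most-significant first: 0xE71CFFA9D127FB90.
0xE71CFFA9D127FB90 = 16653466626932865936.

16653466626932865936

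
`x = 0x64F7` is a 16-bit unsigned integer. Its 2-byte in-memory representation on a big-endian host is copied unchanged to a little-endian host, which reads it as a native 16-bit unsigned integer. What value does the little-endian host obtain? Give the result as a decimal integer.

Stored big-endian, the bytes at ascending addresses are 64 F7.
Read back as little-endian, the first byte is least significant, giving 0xF764.
0xF764 = 63332.

63332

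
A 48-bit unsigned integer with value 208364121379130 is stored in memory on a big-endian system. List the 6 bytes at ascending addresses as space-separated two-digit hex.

BD 81 8D 70 51 3A

208364121379130 in hexadecimal, padded to 48 bits, is 0xBD818D70513A.
Split into bytes (most-significant first): BD 81 8D 70 51 3A.
In big-endian order the high byte comes first in memory.
So the memory order matches the most-significant-first order: BD 81 8D 70 51 3A.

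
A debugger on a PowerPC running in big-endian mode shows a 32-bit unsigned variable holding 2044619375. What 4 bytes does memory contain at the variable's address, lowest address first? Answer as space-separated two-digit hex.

79 DE 6A 6F

2044619375 in hexadecimal, padded to 32 bits, is 0x79DE6A6F.
Split into bytes (most-significant first): 79 DE 6A 6F.
Big-endian: lowest address holds the most-significant byte.
So the memory order matches the most-significant-first order: 79 DE 6A 6F.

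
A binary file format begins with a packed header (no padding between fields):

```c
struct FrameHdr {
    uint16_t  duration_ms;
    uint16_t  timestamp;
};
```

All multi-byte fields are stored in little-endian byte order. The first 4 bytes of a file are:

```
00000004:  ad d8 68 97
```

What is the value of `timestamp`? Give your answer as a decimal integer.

`timestamp` follows `duration_ms` (2 bytes), so it starts at byte offset 2 and occupies 2 bytes.
Bytes at offsets 2..3: 68 97.
In little-endian order the low byte comes first in memory.
Reassemble most-significant byte first: 97 68 → 0x9768.
0x9768 = 38760.

38760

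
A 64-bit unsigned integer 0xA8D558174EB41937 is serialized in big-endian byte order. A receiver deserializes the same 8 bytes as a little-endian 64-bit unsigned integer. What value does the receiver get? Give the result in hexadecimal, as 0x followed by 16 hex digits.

0x3719B44E1758D5A8

Stored big-endian, the bytes at ascending addresses are A8 D5 58 17 4E B4 19 37.
Read back as little-endian, the first byte is least significant, giving 0x3719B44E1758D5A8.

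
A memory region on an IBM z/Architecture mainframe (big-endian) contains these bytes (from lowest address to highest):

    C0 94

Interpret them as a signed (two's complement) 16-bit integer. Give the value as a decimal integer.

Big-endian stores the most-significant byte at the lowest address.
The bytes are already most-significant first: 0xC094.
Top bit is set, so as a signed 16-bit value this is 0xC094 − 2^16 = -16236.

-16236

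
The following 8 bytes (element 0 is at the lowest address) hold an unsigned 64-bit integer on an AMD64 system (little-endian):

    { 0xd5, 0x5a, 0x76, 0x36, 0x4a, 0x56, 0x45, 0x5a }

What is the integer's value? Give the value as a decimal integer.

Little-endian: lowest address holds the least-significant byte.
Reassemble most-significant byte first: 5A 45 56 4A 36 76 5A D5 → 0x5A45564A36765AD5.
0x5A45564A36765AD5 = 6504700113547844309.

6504700113547844309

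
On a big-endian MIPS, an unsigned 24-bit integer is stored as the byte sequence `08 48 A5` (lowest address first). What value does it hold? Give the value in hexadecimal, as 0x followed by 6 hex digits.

Big-endian: lowest address holds the most-significant byte.
The bytes are already most-significant first: 0x0848A5.

0x0848A5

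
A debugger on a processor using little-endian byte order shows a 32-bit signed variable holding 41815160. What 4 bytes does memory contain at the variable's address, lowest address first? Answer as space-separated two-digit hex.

78 0C 7E 02

41815160 in hexadecimal, padded to 32 bits, is 0x027E0C78.
Split into bytes (most-significant first): 02 7E 0C 78.
In little-endian order the low byte comes first in memory.
So at ascending addresses the bytes are 78 0C 7E 02.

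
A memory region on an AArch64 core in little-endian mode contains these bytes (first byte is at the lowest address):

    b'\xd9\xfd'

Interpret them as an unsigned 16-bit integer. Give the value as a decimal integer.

64985

In little-endian order the low byte comes first in memory.
Reassemble most-significant byte first: FD D9 → 0xFDD9.
0xFDD9 = 64985.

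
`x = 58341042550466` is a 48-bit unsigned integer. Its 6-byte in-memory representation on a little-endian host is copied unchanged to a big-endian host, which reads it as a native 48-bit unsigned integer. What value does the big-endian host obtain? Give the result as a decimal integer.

58341042550466 in 48-bit hexadecimal is 0x350F951DF6C2.
Stored little-endian, the bytes at ascending addresses are C2 F6 1D 95 0F 35.
Read back as big-endian, the last byte is least significant, giving 0xC2F61D950F35.
0xC2F61D950F35 = 214362314051381.

214362314051381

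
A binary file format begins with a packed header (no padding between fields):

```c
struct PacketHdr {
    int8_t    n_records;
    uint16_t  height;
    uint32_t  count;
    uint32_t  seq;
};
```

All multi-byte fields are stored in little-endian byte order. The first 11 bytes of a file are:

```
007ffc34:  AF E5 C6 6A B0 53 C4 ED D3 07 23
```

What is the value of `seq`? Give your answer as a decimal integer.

`seq` follows `n_records` (1 B), `height` (2 B), `count` (4 B), so it starts at offset 1 + 2 + 4 = 7 and occupies 4 bytes.
Bytes at offsets 7..10: ED D3 07 23.
Little-endian: lowest address holds the least-significant byte.
Reassemble most-significant byte first: 23 07 D3 ED → 0x2307D3ED.
0x2307D3ED = 587715565.

587715565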